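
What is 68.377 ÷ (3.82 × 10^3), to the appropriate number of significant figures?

68.377 ÷ (3.82 × 10^3) = 0.0178997382199…
Multiplication/division keeps the fewest significant figures: 68.377 → 5 s.f., 3.82 × 10^3 → 3 s.f.; limit is 3.
Rounded to 3 significant figures: 0.0179.

0.0179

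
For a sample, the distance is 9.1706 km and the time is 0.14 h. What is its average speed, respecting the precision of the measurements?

average speed = 9.1706 km ÷ 0.14 h = 65.5042857143… km/h.
9.1706 has 5 significant figures; 0.14 has 2.
Division/multiplication keeps the fewest: 2 significant figures.
Rounded: 66 km/h.

66 km/h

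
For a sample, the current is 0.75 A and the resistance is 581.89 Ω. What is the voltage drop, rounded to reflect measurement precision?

4.4 × 10^2 V

voltage drop = 0.75 A × 581.89 Ω = 436.4175 V.
0.75 has 2 significant figures; 581.89 has 5.
Division/multiplication keeps the fewest: 2 significant figures.
Rounded: 4.4 × 10^2 V.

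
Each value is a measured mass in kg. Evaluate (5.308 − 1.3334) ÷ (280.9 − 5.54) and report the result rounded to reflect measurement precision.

5.308 − 1.3334 = 3.9746, limited to 3 d.p. → 4 s.f.; 280.9 − 5.54 = 275.36, limited to 1 d.p. → 4 s.f.
Carrying full precision, 3.9746 ÷ 275.36 = 0.0144341952353…; keep min(4, 4) = 4 s.f.
Rounded to 4 significant figures: 0.01443.

0.01443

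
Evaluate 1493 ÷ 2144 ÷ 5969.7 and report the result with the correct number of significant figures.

1.166 × 10⁻⁴

1493 ÷ 2144 ÷ 5969.7 = 0.000116649402868…
Multiplication/division keeps the fewest significant figures: 1493 → 4 s.f., 2144 → 4 s.f., 5969.7 → 5 s.f.; limit is 4.
Rounded to 4 significant figures: 1.166 × 10⁻⁴.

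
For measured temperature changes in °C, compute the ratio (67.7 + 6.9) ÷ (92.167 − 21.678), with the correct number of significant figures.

67.7 + 6.9 = 74.6, limited to 1 d.p. → 3 s.f.; 92.167 − 21.678 = 70.489, limited to 3 d.p. → 5 s.f.
Carrying full precision, 74.6 ÷ 70.489 = 1.05832115649…; keep min(3, 5) = 3 s.f.
Rounded to 3 significant figures: 1.06.

1.06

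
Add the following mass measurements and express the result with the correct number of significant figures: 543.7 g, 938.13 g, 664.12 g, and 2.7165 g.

543.7 g + 938.13 g + 664.12 g + 2.7165 g = 2148.6665 g.
Addition/subtraction keeps the fewest decimal places: 543.7 → 1 decimal place, 938.13 → 2 decimal places, 664.12 → 2 decimal places, 2.7165 → 4 decimal places; limit is 1.
Rounded to 1 decimal place: 2148.7 g.

2148.7 g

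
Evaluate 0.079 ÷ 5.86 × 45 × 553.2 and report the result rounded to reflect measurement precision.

3.4 × 10^2

0.079 ÷ 5.86 × 45 × 553.2 = 335.601706485…
Multiplication/division keeps the fewest significant figures: 0.079 → 2 s.f., 5.86 → 3 s.f., 45 → 2 s.f., 553.2 → 4 s.f.; limit is 2.
Rounded to 2 significant figures: 3.4 × 10^2.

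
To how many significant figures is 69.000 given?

5

69.000: trailing zeros after a decimal point are significant.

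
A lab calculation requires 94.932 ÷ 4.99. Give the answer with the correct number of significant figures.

19.0

94.932 ÷ 4.99 = 19.0244488978…
Multiplication/division keeps the fewest significant figures: 94.932 → 5 s.f., 4.99 → 3 s.f.; limit is 3.
Rounded to 3 significant figures: 19.0.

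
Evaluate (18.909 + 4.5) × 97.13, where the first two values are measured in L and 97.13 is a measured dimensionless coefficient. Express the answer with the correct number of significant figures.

18.909 L + 4.5 L = 23.409 L; the sum is limited to 1 decimal place (3 s.f.).
Carrying full precision, 23.409 × 97.13 = 2273.71617 L; 97.13 has 4 s.f., so the result keeps min(3, 4) = 3 s.f.
Rounded to 3 significant figures: 2.27 × 10^3 L.

2.27 × 10^3 L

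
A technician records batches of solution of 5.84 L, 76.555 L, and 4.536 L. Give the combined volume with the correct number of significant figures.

86.93 L

5.84 L + 76.555 L + 4.536 L = 86.931 L.
Addition/subtraction keeps the fewest decimal places: 5.84 → 2 decimal places, 76.555 → 3 decimal places, 4.536 → 3 decimal places; limit is 2.
Rounded to 2 decimal places: 86.93 L.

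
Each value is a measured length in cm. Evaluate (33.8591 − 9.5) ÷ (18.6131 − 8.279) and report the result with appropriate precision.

2.36

33.8591 − 9.5 = 24.3591, limited to 1 d.p. → 3 s.f.; 18.6131 − 8.279 = 10.3341, limited to 3 d.p. → 5 s.f.
Carrying full precision, 24.3591 ÷ 10.3341 = 2.35715737219…; keep min(3, 5) = 3 s.f.
Rounded to 3 significant figures: 2.36.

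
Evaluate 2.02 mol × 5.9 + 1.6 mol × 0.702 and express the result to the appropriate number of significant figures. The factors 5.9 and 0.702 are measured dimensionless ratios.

2.02 × 5.9 = 11.918 → 12 mol (2 s.f., last digit at the 10^0 place).
1.6 × 0.702 = 1.1232 → 1.1 mol (2 s.f., last digit at the 10^-1 place).
Sum: 13.0412 mol; keep the coarser place, 10^0.
Result: 13 mol.

13 mol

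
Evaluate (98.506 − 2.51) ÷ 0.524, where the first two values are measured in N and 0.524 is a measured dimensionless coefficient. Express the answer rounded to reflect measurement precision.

98.506 N − 2.51 N = 95.996 N; the difference is limited to 2 decimal places (4 s.f.).
Carrying full precision, 95.996 ÷ 0.524 = 183.198473282… N; 0.524 has 3 s.f., so the result keeps min(4, 3) = 3 s.f.
Rounded to 3 significant figures: 183 N.

183 N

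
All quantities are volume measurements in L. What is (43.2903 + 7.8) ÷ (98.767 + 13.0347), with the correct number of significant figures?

43.2903 + 7.8 = 51.0903, limited to 1 d.p. → 3 s.f.; 98.767 + 13.0347 = 111.8017, limited to 3 d.p. → 6 s.f.
Carrying full precision, 51.0903 ÷ 111.8017 = 0.456972478952…; keep min(3, 6) = 3 s.f.
Rounded to 3 significant figures: 0.457.

0.457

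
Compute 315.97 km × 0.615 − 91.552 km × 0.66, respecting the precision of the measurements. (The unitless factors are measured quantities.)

315.97 × 0.615 = 194.32155 → 194 km (3 s.f., last digit at the 10^0 place).
91.552 × 0.66 = 60.42432 → 6.0 × 10¹ km (2 s.f., last digit at the 10^0 place).
Difference: 133.89723 km; keep the coarser place, 10^0.
Result: 1.34 × 10² km.

1.34 × 10² km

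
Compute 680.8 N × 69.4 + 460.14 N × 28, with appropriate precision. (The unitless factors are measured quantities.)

6.0 × 10^4 N

680.8 × 69.4 = 47247.52 → 4.72 × 10^4 N (3 s.f., last digit at the 10^2 place).
460.14 × 28 = 12883.92 → 1.3 × 10^4 N (2 s.f., last digit at the 10^3 place).
Sum: 60131.44 N; keep the coarser place, 10^3.
Result: 6.0 × 10^4 N.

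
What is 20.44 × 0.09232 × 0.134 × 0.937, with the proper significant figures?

0.237

20.44 × 0.09232 × 0.134 × 0.937 = 0.236930557606…
Multiplication/division keeps the fewest significant figures: 20.44 → 4 s.f., 0.09232 → 4 s.f., 0.134 → 3 s.f., 0.937 → 3 s.f.; limit is 3.
Rounded to 3 significant figures: 0.237.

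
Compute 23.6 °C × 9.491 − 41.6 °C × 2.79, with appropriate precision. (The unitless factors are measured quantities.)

108 °C

23.6 × 9.491 = 223.9876 → 224 °C (3 s.f., last digit at the 10^0 place).
41.6 × 2.79 = 116.064 → 116 °C (3 s.f., last digit at the 10^0 place).
Difference: 107.9236 °C; keep the coarser place, 10^0.
Result: 108 °C.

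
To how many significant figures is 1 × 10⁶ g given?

1 × 10⁶: in scientific notation every digit of the coefficient is significant.

1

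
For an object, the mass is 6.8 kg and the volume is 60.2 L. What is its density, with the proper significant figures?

0.11 kg/L

density = 6.8 kg ÷ 60.2 L = 0.112956810631… kg/L.
6.8 has 2 significant figures; 60.2 has 3.
Division/multiplication keeps the fewest: 2 significant figures.
Rounded: 0.11 kg/L.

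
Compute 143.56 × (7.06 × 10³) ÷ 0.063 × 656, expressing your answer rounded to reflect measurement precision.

143.56 × (7.06 × 10³) ÷ 0.063 × 656 = 1.05536197079 × 10^10…
Multiplication/division keeps the fewest significant figures: 143.56 → 5 s.f., 7.06 × 10³ → 3 s.f., 0.063 → 2 s.f., 656 → 3 s.f.; limit is 2.
Rounded to 2 significant figures: 1.1 × 10¹⁰.

1.1 × 10¹⁰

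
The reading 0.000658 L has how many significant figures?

0.000658: leading zeros are not significant.

3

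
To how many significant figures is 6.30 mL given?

3

6.30: trailing zeros after a decimal point are significant.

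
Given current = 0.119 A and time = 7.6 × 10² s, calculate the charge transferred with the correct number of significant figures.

90. C

charge transferred = 0.119 A × 7.6 × 10² s = 90.44 C.
0.119 has 3 significant figures; 7.6 × 10² has 2.
Division/multiplication keeps the fewest: 2 significant figures.
Rounded: 90. C.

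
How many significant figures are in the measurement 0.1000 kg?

0.1000: leading zeros are not significant; trailing zeros after a decimal point are significant.

4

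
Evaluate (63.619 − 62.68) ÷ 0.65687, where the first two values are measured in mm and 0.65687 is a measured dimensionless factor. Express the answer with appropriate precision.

63.619 mm − 62.68 mm = 0.939 mm; the difference is limited to 2 decimal places (2 s.f.).
Carrying full precision, 0.939 ÷ 0.65687 = 1.42950659948… mm; 0.65687 has 5 s.f., so the result keeps min(2, 5) = 2 s.f.
Rounded to 2 significant figures: 1.4 mm.

1.4 mm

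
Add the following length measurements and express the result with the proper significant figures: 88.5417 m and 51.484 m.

88.5417 m + 51.484 m = 140.0257 m.
Addition/subtraction keeps the fewest decimal places: 88.5417 → 4 decimal places, 51.484 → 3 decimal places; limit is 3.
Rounded to 3 decimal places: 140.026 m.

140.026 m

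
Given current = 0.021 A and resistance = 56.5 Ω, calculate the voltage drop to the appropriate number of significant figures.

1.2 V

voltage drop = 0.021 A × 56.5 Ω = 1.1865 V.
0.021 has 2 significant figures; 56.5 has 3.
Division/multiplication keeps the fewest: 2 significant figures.
Rounded: 1.2 V.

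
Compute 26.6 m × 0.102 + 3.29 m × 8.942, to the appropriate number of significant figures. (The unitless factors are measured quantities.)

32.1 m

26.6 × 0.102 = 2.7132 → 2.71 m (3 s.f., last digit at the 10^-2 place).
3.29 × 8.942 = 29.41918 → 29.4 m (3 s.f., last digit at the 10^-1 place).
Sum: 32.13238 m; keep the coarser place, 10^-1.
Result: 32.1 m.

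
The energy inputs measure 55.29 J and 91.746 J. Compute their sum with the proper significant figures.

55.29 J + 91.746 J = 147.036 J.
Addition/subtraction keeps the fewest decimal places: 55.29 → 2 decimal places, 91.746 → 3 decimal places; limit is 2.
Rounded to 2 decimal places: 147.04 J.

147.04 J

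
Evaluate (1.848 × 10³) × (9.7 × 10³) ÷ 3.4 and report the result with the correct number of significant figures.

(1.848 × 10³) × (9.7 × 10³) ÷ 3.4 = 5272235.29412…
Multiplication/division keeps the fewest significant figures: 1.848 × 10³ → 4 s.f., 9.7 × 10³ → 2 s.f., 3.4 → 2 s.f.; limit is 2.
Rounded to 2 significant figures: 5.3 × 10⁶.

5.3 × 10⁶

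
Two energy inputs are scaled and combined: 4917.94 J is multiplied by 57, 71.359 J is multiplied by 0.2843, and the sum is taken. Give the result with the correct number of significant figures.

2.8 × 10^5 J

4917.94 × 57 = 280322.58 → 2.8 × 10^5 J (2 s.f., last digit at the 10^4 place).
71.359 × 0.2843 = 20.2873637 → 20.29 J (4 s.f., last digit at the 10^-2 place).
Sum: 280342.867364… J; keep the coarser place, 10^4.
Result: 2.8 × 10^5 J.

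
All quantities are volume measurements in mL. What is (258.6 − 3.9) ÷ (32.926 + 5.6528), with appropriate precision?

6.602

258.6 − 3.9 = 254.7, limited to 1 d.p. → 4 s.f.; 32.926 + 5.6528 = 38.5788, limited to 3 d.p. → 5 s.f.
Carrying full precision, 254.7 ÷ 38.5788 = 6.60207160409…; keep min(4, 5) = 4 s.f.
Rounded to 4 significant figures: 6.602.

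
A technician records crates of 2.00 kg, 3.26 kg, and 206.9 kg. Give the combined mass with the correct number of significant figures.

212.2 kg

2.00 kg + 3.26 kg + 206.9 kg = 212.16 kg.
Addition/subtraction keeps the fewest decimal places: 2.00 → 2 decimal places, 3.26 → 2 decimal places, 206.9 → 1 decimal place; limit is 1.
Rounded to 1 decimal place: 212.2 kg.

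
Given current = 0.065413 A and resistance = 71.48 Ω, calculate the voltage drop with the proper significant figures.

voltage drop = 0.065413 A × 71.48 Ω = 4.67572124 V.
0.065413 has 5 significant figures; 71.48 has 4.
Division/multiplication keeps the fewest: 4 significant figures.
Rounded: 4.676 V.

4.676 V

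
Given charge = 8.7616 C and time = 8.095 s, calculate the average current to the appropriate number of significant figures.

1.082 A

average current = 8.7616 C ÷ 8.095 s = 1.08234712786… A.
8.7616 has 5 significant figures; 8.095 has 4.
Division/multiplication keeps the fewest: 4 significant figures.
Rounded: 1.082 A.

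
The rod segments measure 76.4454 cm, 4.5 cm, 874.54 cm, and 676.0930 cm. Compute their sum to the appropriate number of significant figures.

76.4454 cm + 4.5 cm + 874.54 cm + 676.0930 cm = 1631.5784 cm.
Addition/subtraction keeps the fewest decimal places: 76.4454 → 4 decimal places, 4.5 → 1 decimal place, 874.54 → 2 decimal places, 676.0930 → 4 decimal places; limit is 1.
Rounded to 1 decimal place: 1631.6 cm.

1631.6 cm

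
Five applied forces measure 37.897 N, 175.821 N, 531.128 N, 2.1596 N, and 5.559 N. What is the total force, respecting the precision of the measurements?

752.565 N

37.897 N + 175.821 N + 531.128 N + 2.1596 N + 5.559 N = 752.5646 N.
Addition/subtraction keeps the fewest decimal places: 37.897 → 3 decimal places, 175.821 → 3 decimal places, 531.128 → 3 decimal places, 2.1596 → 4 decimal places, 5.559 → 3 decimal places; limit is 3.
Rounded to 3 decimal places: 752.565 N.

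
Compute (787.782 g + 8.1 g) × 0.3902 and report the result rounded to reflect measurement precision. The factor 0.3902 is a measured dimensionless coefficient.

310.6 g

787.782 g + 8.1 g = 795.882 g; the sum is limited to 1 decimal place (4 s.f.).
Carrying full precision, 795.882 × 0.3902 = 310.5531564 g; 0.3902 has 4 s.f., so the result keeps min(4, 4) = 4 s.f.
Rounded to 4 significant figures: 310.6 g.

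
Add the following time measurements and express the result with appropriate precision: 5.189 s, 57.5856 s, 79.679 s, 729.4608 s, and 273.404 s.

1145.318 s

5.189 s + 57.5856 s + 79.679 s + 729.4608 s + 273.404 s = 1145.3184 s.
Addition/subtraction keeps the fewest decimal places: 5.189 → 3 decimal places, 57.5856 → 4 decimal places, 79.679 → 3 decimal places, 729.4608 → 4 decimal places, 273.404 → 3 decimal places; limit is 3.
Rounded to 3 decimal places: 1145.318 s.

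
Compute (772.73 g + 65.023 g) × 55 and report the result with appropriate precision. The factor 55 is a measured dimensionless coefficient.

4.6 × 10^4 g

772.73 g + 65.023 g = 837.753 g; the sum is limited to 2 decimal places (5 s.f.).
Carrying full precision, 837.753 × 55 = 46076.415 g; 55 has 2 s.f., so the result keeps min(5, 2) = 2 s.f.
Rounded to 2 significant figures: 4.6 × 10^4 g.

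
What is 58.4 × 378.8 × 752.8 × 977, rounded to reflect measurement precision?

58.4 × 378.8 × 752.8 × 977 = 1.62703536044 × 10^10…
Multiplication/division keeps the fewest significant figures: 58.4 → 3 s.f., 378.8 → 4 s.f., 752.8 → 4 s.f., 977 → 3 s.f.; limit is 3.
Rounded to 3 significant figures: 1.63 × 10¹⁰.

1.63 × 10¹⁰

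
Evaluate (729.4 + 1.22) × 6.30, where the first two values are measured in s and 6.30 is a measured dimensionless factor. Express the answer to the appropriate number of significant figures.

729.4 s + 1.22 s = 730.62 s; the sum is limited to 1 decimal place (4 s.f.).
Carrying full precision, 730.62 × 6.30 = 4602.906 s; 6.30 has 3 s.f., so the result keeps min(4, 3) = 3 s.f.
Rounded to 3 significant figures: 4.60 × 10^3 s.

4.60 × 10^3 s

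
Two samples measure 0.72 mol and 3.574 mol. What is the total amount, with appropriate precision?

0.72 mol + 3.574 mol = 4.294 mol.
Addition/subtraction keeps the fewest decimal places: 0.72 → 2 decimal places, 3.574 → 3 decimal places; limit is 2.
Rounded to 2 decimal places: 4.29 mol.

4.29 mol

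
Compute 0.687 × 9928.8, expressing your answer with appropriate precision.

6.82 × 10^3

0.687 × 9928.8 = 6821.0856
Multiplication/division keeps the fewest significant figures: 0.687 → 3 s.f., 9928.8 → 5 s.f.; limit is 3.
Rounded to 3 significant figures: 6.82 × 10^3.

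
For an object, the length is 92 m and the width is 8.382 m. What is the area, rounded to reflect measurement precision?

area = 92 m × 8.382 m = 771.144 m².
92 has 2 significant figures; 8.382 has 4.
Division/multiplication keeps the fewest: 2 significant figures.
Rounded: 7.7 × 10² m².

7.7 × 10² m²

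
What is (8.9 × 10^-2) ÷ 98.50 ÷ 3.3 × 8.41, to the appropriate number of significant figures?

(8.9 × 10^-2) ÷ 98.50 ÷ 3.3 × 8.41 = 0.00230269189355…
Multiplication/division keeps the fewest significant figures: 8.9 × 10^-2 → 2 s.f., 98.50 → 4 s.f., 3.3 → 2 s.f., 8.41 → 3 s.f.; limit is 2.
Rounded to 2 significant figures: 0.0023.

0.0023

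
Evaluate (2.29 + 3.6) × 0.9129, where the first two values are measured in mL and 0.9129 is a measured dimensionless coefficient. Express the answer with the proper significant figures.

2.29 mL + 3.6 mL = 5.89 mL; the sum is limited to 1 decimal place (2 s.f.).
Carrying full precision, 5.89 × 0.9129 = 5.376981 mL; 0.9129 has 4 s.f., so the result keeps min(2, 4) = 2 s.f.
Rounded to 2 significant figures: 5.4 mL.

5.4 mL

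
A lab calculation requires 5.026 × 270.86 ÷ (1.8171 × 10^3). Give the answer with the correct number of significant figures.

5.026 × 270.86 ÷ (1.8171 × 10^3) = 0.749184062517…
Multiplication/division keeps the fewest significant figures: 5.026 → 4 s.f., 270.86 → 5 s.f., 1.8171 × 10^3 → 5 s.f.; limit is 4.
Rounded to 4 significant figures: 0.7492.

0.7492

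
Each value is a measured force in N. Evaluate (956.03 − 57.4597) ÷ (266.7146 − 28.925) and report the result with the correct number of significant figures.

956.03 − 57.4597 = 898.5703, limited to 2 d.p. → 5 s.f.; 266.7146 − 28.925 = 237.7896, limited to 3 d.p. → 6 s.f.
Carrying full precision, 898.5703 ÷ 237.7896 = 3.77884608915…; keep min(5, 6) = 5 s.f.
Rounded to 5 significant figures: 3.7788.

3.7788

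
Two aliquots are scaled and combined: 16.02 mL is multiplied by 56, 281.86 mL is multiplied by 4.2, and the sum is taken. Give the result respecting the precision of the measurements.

2.1 × 10^3 mL

16.02 × 56 = 897.12 → 9.0 × 10^2 mL (2 s.f., last digit at the 10^1 place).
281.86 × 4.2 = 1183.812 → 1.2 × 10^3 mL (2 s.f., last digit at the 10^2 place).
Sum: 2080.932 mL; keep the coarser place, 10^2.
Result: 2.1 × 10^3 mL.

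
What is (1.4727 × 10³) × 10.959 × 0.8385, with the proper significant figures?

(1.4727 × 10³) × 10.959 × 0.8385 = 13532.819233…
Multiplication/division keeps the fewest significant figures: 1.4727 × 10³ → 5 s.f., 10.959 → 5 s.f., 0.8385 → 4 s.f.; limit is 4.
Rounded to 4 significant figures: 1.353 × 10⁴.

1.353 × 10⁴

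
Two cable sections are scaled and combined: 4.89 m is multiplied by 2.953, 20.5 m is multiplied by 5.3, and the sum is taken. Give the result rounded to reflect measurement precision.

4.89 × 2.953 = 14.44017 → 14.4 m (3 s.f., last digit at the 10^-1 place).
20.5 × 5.3 = 108.65 → 1.1 × 10^2 m (2 s.f., last digit at the 10^1 place).
Sum: 123.09017 m; keep the coarser place, 10^1.
Result: 1.2 × 10^2 m.

1.2 × 10^2 m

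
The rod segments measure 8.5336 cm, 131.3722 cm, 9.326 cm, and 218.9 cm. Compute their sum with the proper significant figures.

368.1 cm

8.5336 cm + 131.3722 cm + 9.326 cm + 218.9 cm = 368.1318 cm.
Addition/subtraction keeps the fewest decimal places: 8.5336 → 4 decimal places, 131.3722 → 4 decimal places, 9.326 → 3 decimal places, 218.9 → 1 decimal place; limit is 1.
Rounded to 1 decimal place: 368.1 cm.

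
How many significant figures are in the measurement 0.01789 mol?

0.01789: leading zeros are not significant.

4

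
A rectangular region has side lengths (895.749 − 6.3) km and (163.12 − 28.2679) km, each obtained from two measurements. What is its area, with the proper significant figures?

1.199 × 10^5 km²

895.749 − 6.3 = 889.449, limited to 1 d.p. → 4 s.f.; 163.12 − 28.2679 = 134.8521, limited to 2 d.p. → 5 s.f.
Carrying full precision, 889.449 × 134.8521 = 119944.065493…; keep min(4, 5) = 4 s.f.
Rounded to 4 significant figures: 1.199 × 10^5 km².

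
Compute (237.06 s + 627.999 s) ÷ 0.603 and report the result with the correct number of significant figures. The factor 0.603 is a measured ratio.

1.43 × 10^3 s

237.06 s + 627.999 s = 865.059 s; the sum is limited to 2 decimal places (5 s.f.).
Carrying full precision, 865.059 ÷ 0.603 = 1434.5920398… s; 0.603 has 3 s.f., so the result keeps min(5, 3) = 3 s.f.
Rounded to 3 significant figures: 1.43 × 10^3 s.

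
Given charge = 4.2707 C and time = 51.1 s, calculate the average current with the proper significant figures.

8.36 × 10⁻² A

average current = 4.2707 C ÷ 51.1 s = 0.0835753424658… A.
4.2707 has 5 significant figures; 51.1 has 3.
Division/multiplication keeps the fewest: 3 significant figures.
Rounded: 8.36 × 10⁻² A.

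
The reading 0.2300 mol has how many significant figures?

0.2300: leading zeros are not significant; trailing zeros after a decimal point are significant.

4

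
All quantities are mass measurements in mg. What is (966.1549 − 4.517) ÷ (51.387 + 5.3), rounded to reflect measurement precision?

966.1549 − 4.517 = 961.6379, limited to 3 d.p. → 6 s.f.; 51.387 + 5.3 = 56.687, limited to 1 d.p. → 3 s.f.
Carrying full precision, 961.6379 ÷ 56.687 = 16.9639935082…; keep min(6, 3) = 3 s.f.
Rounded to 3 significant figures: 17.0.

17.0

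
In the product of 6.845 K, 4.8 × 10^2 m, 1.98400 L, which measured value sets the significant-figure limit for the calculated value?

4.8 × 10^2 m

6.845 K → 4 s.f.; 4.8 × 10^2 m → 2 s.f.; 1.98400 L → 6 s.f.
The fewest is 2 significant figures, from 4.8 × 10^2 m.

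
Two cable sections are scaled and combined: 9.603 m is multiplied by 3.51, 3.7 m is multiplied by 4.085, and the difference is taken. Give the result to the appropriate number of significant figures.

9.603 × 3.51 = 33.70653 → 33.7 m (3 s.f., last digit at the 10^-1 place).
3.7 × 4.085 = 15.1145 → 15 m (2 s.f., last digit at the 10^0 place).
Difference: 18.59203 m; keep the coarser place, 10^0.
Result: 19 m.

19 m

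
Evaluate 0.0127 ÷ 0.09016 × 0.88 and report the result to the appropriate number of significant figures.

0.0127 ÷ 0.09016 × 0.88 = 0.123957409051…
Multiplication/division keeps the fewest significant figures: 0.0127 → 3 s.f., 0.09016 → 4 s.f., 0.88 → 2 s.f.; limit is 2.
Rounded to 2 significant figures: 0.12.

0.12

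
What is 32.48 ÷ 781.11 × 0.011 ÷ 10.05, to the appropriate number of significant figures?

32.48 ÷ 781.11 × 0.011 ÷ 10.05 = 0.0000455124742433…
Multiplication/division keeps the fewest significant figures: 32.48 → 4 s.f., 781.11 → 5 s.f., 0.011 → 2 s.f., 10.05 → 4 s.f.; limit is 2.
Rounded to 2 significant figures: 4.6 × 10⁻⁵.

4.6 × 10⁻⁵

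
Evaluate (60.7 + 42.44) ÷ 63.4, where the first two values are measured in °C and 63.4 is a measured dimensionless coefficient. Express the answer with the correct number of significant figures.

1.63 °C

60.7 °C + 42.44 °C = 103.14 °C; the sum is limited to 1 decimal place (4 s.f.).
Carrying full precision, 103.14 ÷ 63.4 = 1.62681388013… °C; 63.4 has 3 s.f., so the result keeps min(4, 3) = 3 s.f.
Rounded to 3 significant figures: 1.63 °C.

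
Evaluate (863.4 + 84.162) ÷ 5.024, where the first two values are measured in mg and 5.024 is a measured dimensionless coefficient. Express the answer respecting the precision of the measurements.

188.6 mg

863.4 mg + 84.162 mg = 947.562 mg; the sum is limited to 1 decimal place (4 s.f.).
Carrying full precision, 947.562 ÷ 5.024 = 188.607085987… mg; 5.024 has 4 s.f., so the result keeps min(4, 4) = 4 s.f.
Rounded to 4 significant figures: 188.6 mg.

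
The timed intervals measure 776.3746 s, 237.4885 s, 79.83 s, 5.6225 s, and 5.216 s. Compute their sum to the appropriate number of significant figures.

776.3746 s + 237.4885 s + 79.83 s + 5.6225 s + 5.216 s = 1104.5316 s.
Addition/subtraction keeps the fewest decimal places: 776.3746 → 4 decimal places, 237.4885 → 4 decimal places, 79.83 → 2 decimal places, 5.6225 → 4 decimal places, 5.216 → 3 decimal places; limit is 2.
Rounded to 2 decimal places: 1104.53 s.

1104.53 s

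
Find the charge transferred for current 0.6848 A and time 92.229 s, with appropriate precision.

charge transferred = 0.6848 A × 92.229 s = 63.1584192 C.
0.6848 has 4 significant figures; 92.229 has 5.
Division/multiplication keeps the fewest: 4 significant figures.
Rounded: 63.16 C.

63.16 C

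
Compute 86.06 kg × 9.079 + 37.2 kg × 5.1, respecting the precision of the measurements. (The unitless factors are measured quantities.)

9.7 × 10² kg

86.06 × 9.079 = 781.33874 → 781.3 kg (4 s.f., last digit at the 10^-1 place).
37.2 × 5.1 = 189.72 → 1.9 × 10² kg (2 s.f., last digit at the 10^1 place).
Sum: 971.05874 kg; keep the coarser place, 10^1.
Result: 9.7 × 10² kg.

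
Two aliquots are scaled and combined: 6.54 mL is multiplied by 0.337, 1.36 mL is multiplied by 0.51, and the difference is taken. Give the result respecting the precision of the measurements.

1.51 mL

6.54 × 0.337 = 2.20398 → 2.20 mL (3 s.f., last digit at the 10^-2 place).
1.36 × 0.51 = 0.6936 → 0.69 mL (2 s.f., last digit at the 10^-2 place).
Difference: 1.51038 mL; keep the coarser place, 10^-2.
Result: 1.51 mL.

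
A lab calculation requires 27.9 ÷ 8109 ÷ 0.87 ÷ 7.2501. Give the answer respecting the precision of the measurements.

27.9 ÷ 8109 ÷ 0.87 ÷ 7.2501 = 0.000545473495908…
Multiplication/division keeps the fewest significant figures: 27.9 → 3 s.f., 8109 → 4 s.f., 0.87 → 2 s.f., 7.2501 → 5 s.f.; limit is 2.
Rounded to 2 significant figures: 5.5 × 10^-4.

5.5 × 10^-4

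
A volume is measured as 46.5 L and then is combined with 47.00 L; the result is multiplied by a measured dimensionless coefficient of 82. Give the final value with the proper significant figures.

7.7 × 10³ L

46.5 L + 47.00 L = 93.50 L; the sum is limited to 1 decimal place (3 s.f.).
Carrying full precision, 93.50 × 82 = 7667 L; 82 has 2 s.f., so the result keeps min(3, 2) = 2 s.f.
Rounded to 2 significant figures: 7.7 × 10³ L.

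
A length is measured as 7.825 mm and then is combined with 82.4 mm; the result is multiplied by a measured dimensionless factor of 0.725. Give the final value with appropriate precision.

65.4 mm

7.825 mm + 82.4 mm = 90.225 mm; the sum is limited to 1 decimal place (3 s.f.).
Carrying full precision, 90.225 × 0.725 = 65.413125 mm; 0.725 has 3 s.f., so the result keeps min(3, 3) = 3 s.f.
Rounded to 3 significant figures: 65.4 mm.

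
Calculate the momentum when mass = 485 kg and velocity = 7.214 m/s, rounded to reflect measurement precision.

momentum = 485 kg × 7.214 m/s = 3498.79 kg·m/s.
485 has 3 significant figures; 7.214 has 4.
Division/multiplication keeps the fewest: 3 significant figures.
Rounded: 3.50 × 10³ kg·m/s.

3.50 × 10³ kg·m/s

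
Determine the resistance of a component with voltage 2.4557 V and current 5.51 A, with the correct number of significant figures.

4.46 × 10^-1 Ω

resistance = 2.4557 V ÷ 5.51 A = 0.445680580762… Ω.
2.4557 has 5 significant figures; 5.51 has 3.
Division/multiplication keeps the fewest: 3 significant figures.
Rounded: 4.46 × 10^-1 Ω.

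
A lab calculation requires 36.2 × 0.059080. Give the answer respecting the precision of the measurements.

36.2 × 0.059080 = 2.138696
Multiplication/division keeps the fewest significant figures: 36.2 → 3 s.f., 0.059080 → 5 s.f.; limit is 3.
Rounded to 3 significant figures: 2.14.

2.14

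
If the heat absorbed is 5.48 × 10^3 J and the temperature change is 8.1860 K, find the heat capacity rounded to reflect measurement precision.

heat capacity = 5.48 × 10^3 J ÷ 8.1860 K = 669.435621793… J/K.
5.48 × 10^3 has 3 significant figures; 8.1860 has 5.
Division/multiplication keeps the fewest: 3 significant figures.
Rounded: 669 J/K.

669 J/K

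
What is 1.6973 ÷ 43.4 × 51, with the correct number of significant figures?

1.6973 ÷ 43.4 × 51 = 1.99452304147…
Multiplication/division keeps the fewest significant figures: 1.6973 → 5 s.f., 43.4 → 3 s.f., 51 → 2 s.f.; limit is 2.
Rounded to 2 significant figures: 2.0.

2.0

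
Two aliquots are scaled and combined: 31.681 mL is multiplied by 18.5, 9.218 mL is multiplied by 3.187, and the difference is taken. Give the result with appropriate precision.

557 mL

31.681 × 18.5 = 586.0985 → 586 mL (3 s.f., last digit at the 10^0 place).
9.218 × 3.187 = 29.377766 → 29.38 mL (4 s.f., last digit at the 10^-2 place).
Difference: 556.720734 mL; keep the coarser place, 10^0.
Result: 557 mL.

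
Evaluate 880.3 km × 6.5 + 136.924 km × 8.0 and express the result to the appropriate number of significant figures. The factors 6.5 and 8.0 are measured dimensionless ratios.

880.3 × 6.5 = 5721.95 → 5.7 × 10³ km (2 s.f., last digit at the 10^2 place).
136.924 × 8.0 = 1095.392 → 1.1 × 10³ km (2 s.f., last digit at the 10^2 place).
Sum: 6817.342 km; keep the coarser place, 10^2.
Result: 6.8 × 10³ km.

6.8 × 10³ km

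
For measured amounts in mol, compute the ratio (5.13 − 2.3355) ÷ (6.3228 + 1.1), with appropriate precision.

5.13 − 2.3355 = 2.7945, limited to 2 d.p. → 3 s.f.; 6.3228 + 1.1 = 7.4228, limited to 1 d.p. → 2 s.f.
Carrying full precision, 2.7945 ÷ 7.4228 = 0.376475184566…; keep min(3, 2) = 2 s.f.
Rounded to 2 significant figures: 0.38.

0.38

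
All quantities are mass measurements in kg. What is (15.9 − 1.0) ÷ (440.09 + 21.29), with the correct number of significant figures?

15.9 − 1.0 = 14.9, limited to 1 d.p. → 3 s.f.; 440.09 + 21.29 = 461.38, limited to 2 d.p. → 5 s.f.
Carrying full precision, 14.9 ÷ 461.38 = 0.0322944210846…; keep min(3, 5) = 3 s.f.
Rounded to 3 significant figures: 3.23 × 10^-2.

3.23 × 10^-2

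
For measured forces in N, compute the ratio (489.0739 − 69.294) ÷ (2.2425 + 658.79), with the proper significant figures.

0.63504

489.0739 − 69.294 = 419.7799, limited to 3 d.p. → 6 s.f.; 2.2425 + 658.79 = 661.0325, limited to 2 d.p. → 5 s.f.
Carrying full precision, 419.7799 ÷ 661.0325 = 0.635036703944…; keep min(6, 5) = 5 s.f.
Rounded to 5 significant figures: 0.63504.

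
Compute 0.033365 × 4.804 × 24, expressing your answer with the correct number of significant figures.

0.033365 × 4.804 × 24 = 3.84685104
Multiplication/division keeps the fewest significant figures: 0.033365 → 5 s.f., 4.804 → 4 s.f., 24 → 2 s.f.; limit is 2.
Rounded to 2 significant figures: 3.8.

3.8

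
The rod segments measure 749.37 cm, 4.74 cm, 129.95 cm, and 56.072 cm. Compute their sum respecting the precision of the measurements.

940.13 cm

749.37 cm + 4.74 cm + 129.95 cm + 56.072 cm = 940.132 cm.
Addition/subtraction keeps the fewest decimal places: 749.37 → 2 decimal places, 4.74 → 2 decimal places, 129.95 → 2 decimal places, 56.072 → 3 decimal places; limit is 2.
Rounded to 2 decimal places: 940.13 cm.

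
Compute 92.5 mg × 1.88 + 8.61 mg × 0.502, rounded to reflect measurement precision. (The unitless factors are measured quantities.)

178 mg

92.5 × 1.88 = 173.9 → 174 mg (3 s.f., last digit at the 10^0 place).
8.61 × 0.502 = 4.32222 → 4.32 mg (3 s.f., last digit at the 10^-2 place).
Sum: 178.22222 mg; keep the coarser place, 10^0.
Result: 178 mg.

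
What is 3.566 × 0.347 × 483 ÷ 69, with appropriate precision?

3.566 × 0.347 × 483 ÷ 69 = 8.661814
Multiplication/division keeps the fewest significant figures: 3.566 → 4 s.f., 0.347 → 3 s.f., 483 → 3 s.f., 69 → 2 s.f.; limit is 2.
Rounded to 2 significant figures: 8.7.

8.7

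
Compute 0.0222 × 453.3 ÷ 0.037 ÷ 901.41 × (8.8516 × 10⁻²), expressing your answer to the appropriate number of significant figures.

0.0222 × 453.3 ÷ 0.037 ÷ 901.41 × (8.8516 × 10⁻²) = 0.0267076931474…
Multiplication/division keeps the fewest significant figures: 0.0222 → 3 s.f., 453.3 → 4 s.f., 0.037 → 2 s.f., 901.41 → 5 s.f., 8.8516 × 10⁻² → 5 s.f.; limit is 2.
Rounded to 2 significant figures: 0.027.

0.027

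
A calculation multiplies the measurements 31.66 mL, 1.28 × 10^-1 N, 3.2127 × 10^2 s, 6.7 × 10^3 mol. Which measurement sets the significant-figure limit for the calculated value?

31.66 mL → 4 s.f.; 1.28 × 10^-1 N → 3 s.f.; 3.2127 × 10^2 s → 5 s.f.; 6.7 × 10^3 mol → 2 s.f.
The fewest is 2 significant figures, from 6.7 × 10^3 mol.

6.7 × 10^3 mol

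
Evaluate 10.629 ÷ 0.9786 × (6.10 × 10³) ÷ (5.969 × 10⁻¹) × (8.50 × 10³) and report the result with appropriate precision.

10.629 ÷ 0.9786 × (6.10 × 10³) ÷ (5.969 × 10⁻¹) × (8.50 × 10³) = 943483647.733…
Multiplication/division keeps the fewest significant figures: 10.629 → 5 s.f., 0.9786 → 4 s.f., 6.10 × 10³ → 3 s.f., 5.969 × 10⁻¹ → 4 s.f., 8.50 × 10³ → 3 s.f.; limit is 3.
Rounded to 3 significant figures: 9.43 × 10⁸.

9.43 × 10⁸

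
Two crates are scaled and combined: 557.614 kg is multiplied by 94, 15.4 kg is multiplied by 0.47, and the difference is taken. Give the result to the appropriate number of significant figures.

557.614 × 94 = 52415.716 → 5.2 × 10^4 kg (2 s.f., last digit at the 10^3 place).
15.4 × 0.47 = 7.238 → 7.2 kg (2 s.f., last digit at the 10^-1 place).
Difference: 52408.478 kg; keep the coarser place, 10^3.
Result: 5.2 × 10^4 kg.

5.2 × 10^4 kg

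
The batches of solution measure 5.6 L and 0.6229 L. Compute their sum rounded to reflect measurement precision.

5.6 L + 0.6229 L = 6.2229 L.
Addition/subtraction keeps the fewest decimal places: 5.6 → 1 decimal place, 0.6229 → 4 decimal places; limit is 1.
Rounded to 1 decimal place: 6.2 L.

6.2 L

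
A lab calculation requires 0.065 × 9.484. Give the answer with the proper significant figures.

0.065 × 9.484 = 0.61646
Multiplication/division keeps the fewest significant figures: 0.065 → 2 s.f., 9.484 → 4 s.f.; limit is 2.
Rounded to 2 significant figures: 0.62.

0.62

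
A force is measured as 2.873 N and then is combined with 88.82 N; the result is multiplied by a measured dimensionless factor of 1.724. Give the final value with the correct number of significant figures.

158.1 N

2.873 N + 88.82 N = 91.693 N; the sum is limited to 2 decimal places (4 s.f.).
Carrying full precision, 91.693 × 1.724 = 158.078732 N; 1.724 has 4 s.f., so the result keeps min(4, 4) = 4 s.f.
Rounded to 4 significant figures: 158.1 N.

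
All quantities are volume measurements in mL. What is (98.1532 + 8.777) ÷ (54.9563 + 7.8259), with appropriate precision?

1.70319

98.1532 + 8.777 = 106.9302, limited to 3 d.p. → 6 s.f.; 54.9563 + 7.8259 = 62.7822, limited to 4 d.p. → 6 s.f.
Carrying full precision, 106.9302 ÷ 62.7822 = 1.70319294322…; keep min(6, 6) = 6 s.f.
Rounded to 6 significant figures: 1.70319.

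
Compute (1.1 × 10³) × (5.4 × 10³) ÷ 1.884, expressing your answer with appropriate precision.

3.2 × 10⁶

(1.1 × 10³) × (5.4 × 10³) ÷ 1.884 = 3152866.24204…
Multiplication/division keeps the fewest significant figures: 1.1 × 10³ → 2 s.f., 5.4 × 10³ → 2 s.f., 1.884 → 4 s.f.; limit is 2.
Rounded to 2 significant figures: 3.2 × 10⁶.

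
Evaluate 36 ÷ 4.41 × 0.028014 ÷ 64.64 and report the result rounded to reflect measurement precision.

0.0035

36 ÷ 4.41 × 0.028014 ÷ 64.64 = 0.00353783592645…
Multiplication/division keeps the fewest significant figures: 36 → 2 s.f., 4.41 → 3 s.f., 0.028014 → 5 s.f., 64.64 → 4 s.f.; limit is 2.
Rounded to 2 significant figures: 0.0035.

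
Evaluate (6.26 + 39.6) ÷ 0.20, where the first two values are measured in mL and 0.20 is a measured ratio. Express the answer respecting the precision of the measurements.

2.3 × 10² mL

6.26 mL + 39.6 mL = 45.86 mL; the sum is limited to 1 decimal place (3 s.f.).
Carrying full precision, 45.86 ÷ 0.20 = 229.3 mL; 0.20 has 2 s.f., so the result keeps min(3, 2) = 2 s.f.
Rounded to 2 significant figures: 2.3 × 10² mL.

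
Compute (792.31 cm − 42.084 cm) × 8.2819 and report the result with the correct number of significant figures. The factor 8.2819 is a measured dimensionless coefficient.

792.31 cm − 42.084 cm = 750.226 cm; the difference is limited to 2 decimal places (5 s.f.).
Carrying full precision, 750.226 × 8.2819 = 6213.2967094 cm; 8.2819 has 5 s.f., so the result keeps min(5, 5) = 5 s.f.
Rounded to 5 significant figures: 6213.3 cm.

6213.3 cm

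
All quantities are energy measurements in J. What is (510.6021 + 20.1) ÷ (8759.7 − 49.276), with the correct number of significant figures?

510.6021 + 20.1 = 530.7021, limited to 1 d.p. → 4 s.f.; 8759.7 − 49.276 = 8710.424, limited to 1 d.p. → 5 s.f.
Carrying full precision, 530.7021 ÷ 8710.424 = 0.0609272407405…; keep min(4, 5) = 4 s.f.
Rounded to 4 significant figures: 0.06093.

0.06093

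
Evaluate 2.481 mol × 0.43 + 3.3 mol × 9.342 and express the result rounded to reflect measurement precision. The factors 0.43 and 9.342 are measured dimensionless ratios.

2.481 × 0.43 = 1.06683 → 1.1 mol (2 s.f., last digit at the 10^-1 place).
3.3 × 9.342 = 30.8286 → 31 mol (2 s.f., last digit at the 10^0 place).
Sum: 31.89543 mol; keep the coarser place, 10^0.
Result: 32 mol.

32 mol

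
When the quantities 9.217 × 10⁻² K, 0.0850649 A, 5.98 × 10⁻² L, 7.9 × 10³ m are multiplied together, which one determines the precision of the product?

7.9 × 10³ m

9.217 × 10⁻² K → 4 s.f.; 0.0850649 A → 6 s.f.; 5.98 × 10⁻² L → 3 s.f.; 7.9 × 10³ m → 2 s.f.
The fewest is 2 significant figures, from 7.9 × 10³ m.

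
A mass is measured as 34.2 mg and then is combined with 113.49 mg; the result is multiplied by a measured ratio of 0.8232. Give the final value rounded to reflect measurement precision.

34.2 mg + 113.49 mg = 147.69 mg; the sum is limited to 1 decimal place (4 s.f.).
Carrying full precision, 147.69 × 0.8232 = 121.578408 mg; 0.8232 has 4 s.f., so the result keeps min(4, 4) = 4 s.f.
Rounded to 4 significant figures: 121.6 mg.

121.6 mg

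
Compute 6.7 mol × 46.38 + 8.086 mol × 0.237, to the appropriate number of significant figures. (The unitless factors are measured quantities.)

6.7 × 46.38 = 310.746 → 3.1 × 10² mol (2 s.f., last digit at the 10^1 place).
8.086 × 0.237 = 1.916382 → 1.92 mol (3 s.f., last digit at the 10^-2 place).
Sum: 312.662382 mol; keep the coarser place, 10^1.
Result: 3.1 × 10² mol.

3.1 × 10² mol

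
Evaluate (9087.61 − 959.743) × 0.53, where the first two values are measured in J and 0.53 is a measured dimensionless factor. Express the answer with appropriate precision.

4.3 × 10^3 J

9087.61 J − 959.743 J = 8127.867 J; the difference is limited to 2 decimal places (6 s.f.).
Carrying full precision, 8127.867 × 0.53 = 4307.76951 J; 0.53 has 2 s.f., so the result keeps min(6, 2) = 2 s.f.
Rounded to 2 significant figures: 4.3 × 10^3 J.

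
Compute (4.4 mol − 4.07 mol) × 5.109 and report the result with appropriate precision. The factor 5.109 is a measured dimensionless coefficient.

2 mol

4.4 mol − 4.07 mol = 0.33 mol; the difference is limited to 1 decimal place (1 s.f.).
Carrying full precision, 0.33 × 5.109 = 1.68597 mol; 5.109 has 4 s.f., so the result keeps min(1, 4) = 1 s.f.
Rounded to 1 significant figure: 2 mol.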